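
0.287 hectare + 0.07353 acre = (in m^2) 3168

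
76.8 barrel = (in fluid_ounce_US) 4.129e+05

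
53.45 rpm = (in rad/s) 5.597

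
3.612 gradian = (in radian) 0.05674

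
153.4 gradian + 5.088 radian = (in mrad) 7498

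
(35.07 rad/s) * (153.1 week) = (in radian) 3.247e+09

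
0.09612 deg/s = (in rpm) 0.01602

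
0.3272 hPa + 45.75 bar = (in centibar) 4575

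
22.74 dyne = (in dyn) 22.74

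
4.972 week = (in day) 34.8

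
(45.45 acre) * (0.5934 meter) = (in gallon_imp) 2.401e+07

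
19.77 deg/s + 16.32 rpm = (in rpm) 19.62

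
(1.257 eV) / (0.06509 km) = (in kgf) 3.155e-22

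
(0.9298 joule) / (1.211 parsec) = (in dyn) 2.488e-12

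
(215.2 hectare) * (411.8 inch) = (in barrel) 1.416e+08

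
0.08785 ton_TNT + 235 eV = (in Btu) 3.484e+05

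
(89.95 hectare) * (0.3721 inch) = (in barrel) 5.347e+04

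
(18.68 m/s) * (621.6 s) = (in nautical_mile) 6.27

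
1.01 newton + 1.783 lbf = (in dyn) 8.941e+05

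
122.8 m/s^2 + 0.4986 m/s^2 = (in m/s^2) 123.3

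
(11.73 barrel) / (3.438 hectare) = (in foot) 0.000178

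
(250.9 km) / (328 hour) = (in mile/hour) 0.4753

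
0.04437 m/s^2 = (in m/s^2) 0.04437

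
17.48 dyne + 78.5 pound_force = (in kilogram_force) 35.61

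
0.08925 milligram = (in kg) 8.925e-08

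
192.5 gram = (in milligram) 1.925e+05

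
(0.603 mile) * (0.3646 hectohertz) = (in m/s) 3.538e+04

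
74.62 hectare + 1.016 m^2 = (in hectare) 74.62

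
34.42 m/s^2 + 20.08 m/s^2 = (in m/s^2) 54.5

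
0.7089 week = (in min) 7146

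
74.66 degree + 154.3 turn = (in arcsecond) 2.002e+08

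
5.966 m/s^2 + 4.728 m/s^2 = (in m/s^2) 10.69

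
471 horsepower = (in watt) 3.512e+05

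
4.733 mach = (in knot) 3133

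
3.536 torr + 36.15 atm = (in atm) 36.15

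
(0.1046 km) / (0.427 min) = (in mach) 0.01199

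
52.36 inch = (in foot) 4.363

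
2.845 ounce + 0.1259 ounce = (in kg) 0.08422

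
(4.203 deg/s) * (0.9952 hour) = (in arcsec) 5.421e+07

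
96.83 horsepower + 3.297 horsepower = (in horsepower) 100.1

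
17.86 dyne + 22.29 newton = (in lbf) 5.011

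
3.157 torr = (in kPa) 0.4209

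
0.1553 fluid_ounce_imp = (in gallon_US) 0.001166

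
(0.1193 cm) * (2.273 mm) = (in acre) 6.701e-10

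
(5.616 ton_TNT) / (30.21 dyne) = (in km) 7.778e+10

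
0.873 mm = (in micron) 873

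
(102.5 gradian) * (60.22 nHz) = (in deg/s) 5.555e-06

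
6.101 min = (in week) 0.0006053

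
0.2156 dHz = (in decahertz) 0.002156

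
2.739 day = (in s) 2.366e+05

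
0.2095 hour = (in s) 754.2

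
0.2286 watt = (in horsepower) 0.0003066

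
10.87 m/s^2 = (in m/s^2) 10.87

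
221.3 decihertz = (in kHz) 0.02213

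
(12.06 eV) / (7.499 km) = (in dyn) 2.577e-17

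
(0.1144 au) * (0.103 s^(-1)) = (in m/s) 1.763e+09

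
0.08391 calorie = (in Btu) 0.0003328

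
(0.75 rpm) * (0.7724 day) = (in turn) 834.2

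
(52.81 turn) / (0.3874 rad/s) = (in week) 0.001416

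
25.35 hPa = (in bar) 0.02535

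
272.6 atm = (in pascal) 2.762e+07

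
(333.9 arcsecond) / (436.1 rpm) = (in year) 1.124e-12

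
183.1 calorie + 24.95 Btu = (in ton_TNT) 6.475e-06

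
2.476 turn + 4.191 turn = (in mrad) 4.189e+04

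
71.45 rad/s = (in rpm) 682.3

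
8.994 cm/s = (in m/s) 0.08994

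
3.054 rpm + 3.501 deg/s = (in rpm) 3.637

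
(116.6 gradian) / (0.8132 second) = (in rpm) 21.51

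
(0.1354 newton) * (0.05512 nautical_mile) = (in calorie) 3.304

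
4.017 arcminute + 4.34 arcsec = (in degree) 0.06816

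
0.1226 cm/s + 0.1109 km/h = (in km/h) 0.1153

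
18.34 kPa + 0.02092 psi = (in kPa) 18.48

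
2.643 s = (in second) 2.643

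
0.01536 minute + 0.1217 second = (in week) 1.725e-06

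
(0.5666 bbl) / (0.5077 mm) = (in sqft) 1910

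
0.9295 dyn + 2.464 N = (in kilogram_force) 0.2513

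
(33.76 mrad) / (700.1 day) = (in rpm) 5.33e-09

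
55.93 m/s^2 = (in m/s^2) 55.93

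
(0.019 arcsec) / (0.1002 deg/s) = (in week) 8.709e-11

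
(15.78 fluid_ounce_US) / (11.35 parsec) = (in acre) 3.293e-25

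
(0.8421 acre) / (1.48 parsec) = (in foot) 2.448e-13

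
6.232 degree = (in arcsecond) 2.244e+04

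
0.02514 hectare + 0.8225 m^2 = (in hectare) 0.02522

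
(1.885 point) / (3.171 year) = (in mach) 1.953e-14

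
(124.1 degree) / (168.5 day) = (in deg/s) 8.524e-06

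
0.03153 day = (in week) 0.004504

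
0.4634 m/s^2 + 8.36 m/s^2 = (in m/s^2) 8.823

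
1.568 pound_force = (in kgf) 0.7112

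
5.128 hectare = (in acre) 12.67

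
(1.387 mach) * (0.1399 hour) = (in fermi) 2.379e+20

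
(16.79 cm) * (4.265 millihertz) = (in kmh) 0.002578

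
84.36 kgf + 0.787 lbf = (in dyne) 8.308e+07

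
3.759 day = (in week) 0.537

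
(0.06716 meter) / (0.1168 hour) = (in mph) 0.0003573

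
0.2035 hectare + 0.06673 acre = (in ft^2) 2.481e+04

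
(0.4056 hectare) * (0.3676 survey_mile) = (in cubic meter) 2.4e+06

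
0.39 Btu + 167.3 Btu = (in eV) 1.104e+24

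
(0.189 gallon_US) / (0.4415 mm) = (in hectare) 0.000162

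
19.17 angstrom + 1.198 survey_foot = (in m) 0.3652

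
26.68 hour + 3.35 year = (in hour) 2.937e+04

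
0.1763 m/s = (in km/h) 0.6347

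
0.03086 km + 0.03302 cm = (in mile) 0.01918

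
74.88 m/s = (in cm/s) 7488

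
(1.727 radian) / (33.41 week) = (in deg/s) 4.897e-06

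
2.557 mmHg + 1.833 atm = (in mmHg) 1396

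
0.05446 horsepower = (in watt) 40.61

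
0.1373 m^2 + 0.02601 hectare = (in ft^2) 2801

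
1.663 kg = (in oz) 58.66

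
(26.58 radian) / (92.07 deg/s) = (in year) 5.245e-07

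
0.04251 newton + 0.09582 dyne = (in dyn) 4251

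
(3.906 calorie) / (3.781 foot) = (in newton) 14.18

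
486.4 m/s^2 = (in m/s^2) 486.4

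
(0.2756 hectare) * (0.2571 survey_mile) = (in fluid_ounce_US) 3.856e+10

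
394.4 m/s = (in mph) 882.2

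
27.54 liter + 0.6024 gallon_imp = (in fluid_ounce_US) 1024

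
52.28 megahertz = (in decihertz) 5.228e+08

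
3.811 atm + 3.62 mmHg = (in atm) 3.816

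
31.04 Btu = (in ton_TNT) 7.827e-06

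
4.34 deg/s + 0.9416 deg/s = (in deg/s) 5.282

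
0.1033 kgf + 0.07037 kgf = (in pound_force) 0.3829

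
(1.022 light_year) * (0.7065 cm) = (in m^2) 6.831e+13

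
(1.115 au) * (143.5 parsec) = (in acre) 1.825e+26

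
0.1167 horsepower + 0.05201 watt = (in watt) 87.08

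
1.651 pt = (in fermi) 5.824e+11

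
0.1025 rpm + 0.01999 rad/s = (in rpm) 0.2934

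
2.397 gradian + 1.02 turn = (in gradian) 410.4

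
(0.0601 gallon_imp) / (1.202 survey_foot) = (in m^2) 0.0007457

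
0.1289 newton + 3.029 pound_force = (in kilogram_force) 1.387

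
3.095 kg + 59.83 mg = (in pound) 6.823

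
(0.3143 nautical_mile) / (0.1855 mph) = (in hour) 1.95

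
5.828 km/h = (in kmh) 5.828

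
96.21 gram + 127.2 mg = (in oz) 3.398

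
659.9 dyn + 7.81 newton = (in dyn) 7.817e+05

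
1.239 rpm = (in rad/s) 0.1297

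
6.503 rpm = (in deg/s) 39.02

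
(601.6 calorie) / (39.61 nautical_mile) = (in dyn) 3431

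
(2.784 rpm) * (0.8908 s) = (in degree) 14.88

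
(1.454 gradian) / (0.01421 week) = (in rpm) 2.538e-05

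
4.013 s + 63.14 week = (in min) 6.365e+05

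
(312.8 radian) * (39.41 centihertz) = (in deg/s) 7063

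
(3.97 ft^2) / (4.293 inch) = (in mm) 3382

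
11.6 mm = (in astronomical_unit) 7.754e-14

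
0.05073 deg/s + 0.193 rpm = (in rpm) 0.2015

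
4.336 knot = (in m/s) 2.231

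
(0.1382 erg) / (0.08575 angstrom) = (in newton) 1612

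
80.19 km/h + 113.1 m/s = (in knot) 263.1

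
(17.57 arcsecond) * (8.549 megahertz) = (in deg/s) 4.172e+04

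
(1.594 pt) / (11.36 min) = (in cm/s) 8.25e-05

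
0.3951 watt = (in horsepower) 0.0005298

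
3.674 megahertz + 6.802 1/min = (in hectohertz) 3.674e+04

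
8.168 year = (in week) 425.9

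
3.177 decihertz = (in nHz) 3.177e+08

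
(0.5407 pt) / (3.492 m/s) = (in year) 1.732e-12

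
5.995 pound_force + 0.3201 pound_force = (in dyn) 2.809e+06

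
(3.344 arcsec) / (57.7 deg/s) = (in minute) 2.683e-07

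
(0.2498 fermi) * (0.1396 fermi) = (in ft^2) 3.754e-31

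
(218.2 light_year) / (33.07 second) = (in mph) 1.396e+17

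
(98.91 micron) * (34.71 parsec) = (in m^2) 1.059e+14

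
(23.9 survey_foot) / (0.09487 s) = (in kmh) 276.4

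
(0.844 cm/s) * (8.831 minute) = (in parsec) 1.449e-16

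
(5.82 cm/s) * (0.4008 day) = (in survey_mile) 1.252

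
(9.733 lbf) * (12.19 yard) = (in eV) 3.012e+21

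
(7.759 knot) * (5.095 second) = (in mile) 0.01264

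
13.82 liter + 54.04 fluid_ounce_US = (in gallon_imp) 3.392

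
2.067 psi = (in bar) 0.1425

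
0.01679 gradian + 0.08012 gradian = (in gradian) 0.09691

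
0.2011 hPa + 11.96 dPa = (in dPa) 213.1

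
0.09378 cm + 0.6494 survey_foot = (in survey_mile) 0.0001236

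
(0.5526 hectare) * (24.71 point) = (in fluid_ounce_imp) 1.695e+06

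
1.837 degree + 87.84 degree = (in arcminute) 5381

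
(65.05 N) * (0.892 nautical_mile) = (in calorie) 2.568e+04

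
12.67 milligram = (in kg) 1.267e-05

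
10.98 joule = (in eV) 6.853e+19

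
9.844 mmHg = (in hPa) 13.12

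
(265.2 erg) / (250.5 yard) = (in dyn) 0.01158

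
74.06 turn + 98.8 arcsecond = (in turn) 74.06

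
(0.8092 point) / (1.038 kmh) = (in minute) 1.65e-05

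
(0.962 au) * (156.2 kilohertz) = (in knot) 4.37e+16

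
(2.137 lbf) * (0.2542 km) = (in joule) 2416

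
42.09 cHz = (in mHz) 420.9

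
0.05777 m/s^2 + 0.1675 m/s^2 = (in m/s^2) 0.2253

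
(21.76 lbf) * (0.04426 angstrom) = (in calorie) 1.024e-10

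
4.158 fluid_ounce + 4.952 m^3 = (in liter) 4952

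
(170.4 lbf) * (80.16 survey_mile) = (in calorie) 2.337e+07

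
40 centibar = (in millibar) 400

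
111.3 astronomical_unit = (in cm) 1.665e+15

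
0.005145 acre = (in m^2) 20.82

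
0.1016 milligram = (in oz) 3.584e-06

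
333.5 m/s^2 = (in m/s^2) 333.5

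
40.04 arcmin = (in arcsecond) 2402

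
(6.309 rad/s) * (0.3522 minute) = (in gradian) 8488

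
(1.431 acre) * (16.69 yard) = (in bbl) 5.559e+05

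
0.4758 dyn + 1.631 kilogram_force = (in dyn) 1.599e+06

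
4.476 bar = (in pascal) 4.476e+05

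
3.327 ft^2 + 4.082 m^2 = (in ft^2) 47.27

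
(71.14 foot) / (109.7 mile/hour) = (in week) 7.311e-07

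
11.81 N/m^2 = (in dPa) 118.1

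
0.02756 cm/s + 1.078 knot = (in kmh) 1.997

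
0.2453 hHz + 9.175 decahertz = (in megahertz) 0.0001163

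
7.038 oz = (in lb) 0.4399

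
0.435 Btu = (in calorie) 109.7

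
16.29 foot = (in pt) 1.407e+04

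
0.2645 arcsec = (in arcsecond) 0.2645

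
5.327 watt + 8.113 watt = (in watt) 13.44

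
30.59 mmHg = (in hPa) 40.78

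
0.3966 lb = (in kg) 0.1799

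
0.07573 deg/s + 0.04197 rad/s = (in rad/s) 0.04329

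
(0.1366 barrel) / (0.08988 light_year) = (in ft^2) 2.749e-16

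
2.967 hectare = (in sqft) 3.194e+05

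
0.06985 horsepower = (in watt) 52.09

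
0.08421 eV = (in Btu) 1.279e-23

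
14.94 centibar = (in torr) 112.1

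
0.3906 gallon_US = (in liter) 1.479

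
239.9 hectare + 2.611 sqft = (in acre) 592.8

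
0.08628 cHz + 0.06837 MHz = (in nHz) 6.837e+13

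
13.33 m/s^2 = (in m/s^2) 13.33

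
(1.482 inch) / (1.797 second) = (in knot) 0.04072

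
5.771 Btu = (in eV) 3.8e+22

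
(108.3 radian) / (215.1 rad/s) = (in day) 5.827e-06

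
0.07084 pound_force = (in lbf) 0.07084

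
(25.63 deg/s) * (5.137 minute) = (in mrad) 1.379e+05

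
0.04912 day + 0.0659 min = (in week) 0.007024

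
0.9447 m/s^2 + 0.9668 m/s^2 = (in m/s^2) 1.911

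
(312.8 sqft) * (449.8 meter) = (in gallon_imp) 2.875e+06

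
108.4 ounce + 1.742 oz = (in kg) 3.122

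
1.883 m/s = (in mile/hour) 4.212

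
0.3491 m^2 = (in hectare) 3.491e-05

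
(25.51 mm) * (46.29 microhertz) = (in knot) 2.295e-06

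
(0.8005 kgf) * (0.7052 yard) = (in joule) 5.062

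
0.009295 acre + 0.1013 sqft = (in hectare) 0.003762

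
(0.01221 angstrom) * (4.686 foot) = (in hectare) 1.744e-16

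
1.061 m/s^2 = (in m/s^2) 1.061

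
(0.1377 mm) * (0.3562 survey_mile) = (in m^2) 0.07894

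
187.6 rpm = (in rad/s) 19.65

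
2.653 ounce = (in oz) 2.653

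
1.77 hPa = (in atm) 0.001747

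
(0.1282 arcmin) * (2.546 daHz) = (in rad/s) 0.0009495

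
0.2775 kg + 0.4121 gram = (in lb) 0.6127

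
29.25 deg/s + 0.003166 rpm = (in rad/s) 0.5108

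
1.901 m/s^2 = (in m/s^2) 1.901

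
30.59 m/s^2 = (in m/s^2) 30.59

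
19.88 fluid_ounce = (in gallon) 0.1553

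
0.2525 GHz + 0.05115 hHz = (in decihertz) 2.525e+09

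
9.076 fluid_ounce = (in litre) 0.2684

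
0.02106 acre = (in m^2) 85.23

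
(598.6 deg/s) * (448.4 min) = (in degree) 1.61e+07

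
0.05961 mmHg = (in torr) 0.05961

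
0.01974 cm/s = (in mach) 5.797e-07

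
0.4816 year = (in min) 2.531e+05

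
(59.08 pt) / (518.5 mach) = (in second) 1.181e-07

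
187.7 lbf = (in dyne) 8.349e+07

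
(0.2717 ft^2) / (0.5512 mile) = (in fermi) 2.846e+10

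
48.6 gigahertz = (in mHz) 4.86e+13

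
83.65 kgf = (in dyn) 8.203e+07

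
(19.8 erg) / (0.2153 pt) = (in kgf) 0.002658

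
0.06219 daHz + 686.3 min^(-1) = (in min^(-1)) 723.6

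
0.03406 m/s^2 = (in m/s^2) 0.03406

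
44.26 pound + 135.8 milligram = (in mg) 2.008e+07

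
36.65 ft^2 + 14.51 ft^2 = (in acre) 0.001174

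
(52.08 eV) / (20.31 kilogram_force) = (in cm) 4.189e-18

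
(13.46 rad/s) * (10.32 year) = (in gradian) 2.789e+11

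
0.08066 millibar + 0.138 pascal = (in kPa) 0.008204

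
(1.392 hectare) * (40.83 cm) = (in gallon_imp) 1.25e+06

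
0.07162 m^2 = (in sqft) 0.7709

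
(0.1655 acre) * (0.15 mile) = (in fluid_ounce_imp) 5.69e+09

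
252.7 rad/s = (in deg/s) 1.448e+04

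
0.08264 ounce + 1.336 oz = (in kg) 0.04022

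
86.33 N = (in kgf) 8.803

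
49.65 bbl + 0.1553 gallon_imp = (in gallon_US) 2085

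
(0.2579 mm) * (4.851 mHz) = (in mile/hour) 2.799e-06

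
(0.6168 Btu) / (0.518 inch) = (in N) 4.946e+04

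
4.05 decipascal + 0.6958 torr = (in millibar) 0.9317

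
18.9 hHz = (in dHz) 1.89e+04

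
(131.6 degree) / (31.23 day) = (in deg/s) 4.877e-05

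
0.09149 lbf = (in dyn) 4.07e+04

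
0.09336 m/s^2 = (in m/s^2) 0.09336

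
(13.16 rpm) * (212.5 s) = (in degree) 1.678e+04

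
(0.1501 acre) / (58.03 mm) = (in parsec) 3.392e-13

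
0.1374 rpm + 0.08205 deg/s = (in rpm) 0.1511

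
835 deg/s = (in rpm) 139.2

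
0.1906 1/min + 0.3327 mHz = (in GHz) 3.509e-12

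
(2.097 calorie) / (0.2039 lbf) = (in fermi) 9.674e+15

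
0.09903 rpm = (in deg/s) 0.5942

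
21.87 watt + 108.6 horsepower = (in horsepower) 108.6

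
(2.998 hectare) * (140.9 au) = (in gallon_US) 1.669e+20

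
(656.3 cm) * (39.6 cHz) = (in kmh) 9.356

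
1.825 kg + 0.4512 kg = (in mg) 2.276e+06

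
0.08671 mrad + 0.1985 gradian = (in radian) 0.003205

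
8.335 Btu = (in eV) 5.489e+22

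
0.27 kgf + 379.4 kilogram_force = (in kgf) 379.7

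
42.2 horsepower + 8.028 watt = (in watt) 3.148e+04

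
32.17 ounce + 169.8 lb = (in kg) 77.93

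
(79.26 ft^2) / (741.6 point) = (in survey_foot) 92.34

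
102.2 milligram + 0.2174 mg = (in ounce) 0.003613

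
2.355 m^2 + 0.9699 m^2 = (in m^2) 3.325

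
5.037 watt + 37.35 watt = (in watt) 42.39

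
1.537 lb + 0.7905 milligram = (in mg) 6.972e+05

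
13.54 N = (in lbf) 3.044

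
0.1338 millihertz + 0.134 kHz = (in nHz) 1.34e+11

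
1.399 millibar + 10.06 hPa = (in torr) 8.595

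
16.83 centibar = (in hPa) 168.3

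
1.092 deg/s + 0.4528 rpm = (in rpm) 0.6348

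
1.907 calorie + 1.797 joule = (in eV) 6.102e+19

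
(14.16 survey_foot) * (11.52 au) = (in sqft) 8.006e+13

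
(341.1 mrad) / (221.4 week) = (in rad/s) 2.547e-09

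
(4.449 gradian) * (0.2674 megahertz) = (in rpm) 1.784e+05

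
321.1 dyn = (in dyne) 321.1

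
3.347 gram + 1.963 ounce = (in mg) 5.9e+04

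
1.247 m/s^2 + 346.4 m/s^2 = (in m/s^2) 347.6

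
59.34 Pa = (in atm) 0.0005856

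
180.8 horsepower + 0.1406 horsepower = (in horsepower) 180.9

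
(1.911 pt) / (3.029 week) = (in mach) 1.081e-12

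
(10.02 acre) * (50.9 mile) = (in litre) 3.322e+12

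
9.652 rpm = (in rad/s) 1.011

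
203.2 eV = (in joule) 3.256e-17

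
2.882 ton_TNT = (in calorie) 2.882e+09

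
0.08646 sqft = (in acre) 1.985e-06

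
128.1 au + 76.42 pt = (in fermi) 1.916e+28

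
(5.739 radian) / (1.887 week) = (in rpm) 4.802e-05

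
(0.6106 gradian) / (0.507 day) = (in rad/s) 2.19e-07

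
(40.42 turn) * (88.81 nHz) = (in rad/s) 2.255e-05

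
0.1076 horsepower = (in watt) 80.24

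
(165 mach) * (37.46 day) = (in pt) 5.154e+14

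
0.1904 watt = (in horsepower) 0.0002553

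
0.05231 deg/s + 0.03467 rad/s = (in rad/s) 0.03558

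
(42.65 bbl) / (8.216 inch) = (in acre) 0.008029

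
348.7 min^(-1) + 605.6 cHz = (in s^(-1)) 11.87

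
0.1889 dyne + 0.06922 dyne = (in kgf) 2.632e-07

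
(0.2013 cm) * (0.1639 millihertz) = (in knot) 6.413e-07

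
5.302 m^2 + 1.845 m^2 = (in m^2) 7.147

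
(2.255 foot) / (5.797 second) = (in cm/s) 11.86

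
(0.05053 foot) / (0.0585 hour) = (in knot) 0.0001422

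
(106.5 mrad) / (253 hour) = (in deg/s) 6.7e-06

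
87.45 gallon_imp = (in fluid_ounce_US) 1.344e+04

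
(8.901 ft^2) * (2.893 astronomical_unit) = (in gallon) 9.454e+13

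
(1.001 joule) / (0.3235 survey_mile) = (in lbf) 0.0004322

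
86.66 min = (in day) 0.06018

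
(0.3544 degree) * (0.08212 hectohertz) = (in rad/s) 0.05079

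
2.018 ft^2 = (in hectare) 1.875e-05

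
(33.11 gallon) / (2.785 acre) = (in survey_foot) 3.648e-05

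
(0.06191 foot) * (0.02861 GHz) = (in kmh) 1.944e+06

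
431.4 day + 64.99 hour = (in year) 1.189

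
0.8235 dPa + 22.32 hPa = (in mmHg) 16.74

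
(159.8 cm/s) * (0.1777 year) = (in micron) 8.955e+12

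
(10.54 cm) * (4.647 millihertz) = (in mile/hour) 0.001096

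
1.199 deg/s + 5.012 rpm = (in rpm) 5.212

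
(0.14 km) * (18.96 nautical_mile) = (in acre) 1215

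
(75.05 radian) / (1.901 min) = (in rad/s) 0.658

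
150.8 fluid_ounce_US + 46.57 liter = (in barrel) 0.321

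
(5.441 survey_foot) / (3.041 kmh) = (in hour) 0.0005454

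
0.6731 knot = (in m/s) 0.3463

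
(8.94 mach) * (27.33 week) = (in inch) 1.981e+12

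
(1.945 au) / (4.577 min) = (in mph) 2.37e+09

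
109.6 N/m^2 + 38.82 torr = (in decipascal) 5.285e+04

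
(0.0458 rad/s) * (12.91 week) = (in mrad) 3.576e+08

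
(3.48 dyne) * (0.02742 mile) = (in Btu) 1.456e-06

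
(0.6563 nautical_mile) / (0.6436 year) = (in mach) 1.759e-07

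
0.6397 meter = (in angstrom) 6.397e+09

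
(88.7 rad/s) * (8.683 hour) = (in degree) 1.589e+08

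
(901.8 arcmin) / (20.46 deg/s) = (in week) 1.215e-06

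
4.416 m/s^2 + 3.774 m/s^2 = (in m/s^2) 8.19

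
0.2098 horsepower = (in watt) 156.4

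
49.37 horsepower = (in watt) 3.682e+04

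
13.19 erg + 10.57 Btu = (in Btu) 10.57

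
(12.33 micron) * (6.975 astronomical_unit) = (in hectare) 1287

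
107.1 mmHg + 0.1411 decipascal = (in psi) 2.071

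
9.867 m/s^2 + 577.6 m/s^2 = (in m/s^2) 587.5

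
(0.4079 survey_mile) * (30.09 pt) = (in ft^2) 75.01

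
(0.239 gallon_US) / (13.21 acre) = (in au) 1.131e-19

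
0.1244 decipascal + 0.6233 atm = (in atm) 0.6233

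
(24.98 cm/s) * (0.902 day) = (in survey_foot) 6.387e+04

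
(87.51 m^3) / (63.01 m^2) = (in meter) 1.389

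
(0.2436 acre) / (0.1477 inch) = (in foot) 8.621e+05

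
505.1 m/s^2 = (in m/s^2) 505.1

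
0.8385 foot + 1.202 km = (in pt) 3.408e+06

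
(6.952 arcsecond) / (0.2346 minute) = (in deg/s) 0.0001372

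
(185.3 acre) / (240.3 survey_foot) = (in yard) 1.12e+04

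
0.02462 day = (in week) 0.003517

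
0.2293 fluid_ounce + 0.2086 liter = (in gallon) 0.0569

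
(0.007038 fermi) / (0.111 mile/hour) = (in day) 1.642e-21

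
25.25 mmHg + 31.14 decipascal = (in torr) 25.27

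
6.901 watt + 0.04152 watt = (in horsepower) 0.00931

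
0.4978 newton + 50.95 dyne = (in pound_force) 0.112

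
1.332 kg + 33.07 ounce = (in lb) 5.003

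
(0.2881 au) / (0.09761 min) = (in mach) 2.161e+07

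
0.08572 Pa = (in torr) 0.000643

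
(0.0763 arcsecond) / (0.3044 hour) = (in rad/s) 3.376e-10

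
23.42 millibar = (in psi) 0.3397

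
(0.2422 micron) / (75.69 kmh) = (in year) 3.653e-16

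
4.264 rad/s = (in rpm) 40.72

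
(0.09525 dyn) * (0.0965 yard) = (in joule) 8.405e-08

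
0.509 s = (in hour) 0.0001414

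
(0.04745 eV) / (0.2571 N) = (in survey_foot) 9.701e-20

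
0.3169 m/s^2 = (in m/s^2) 0.3169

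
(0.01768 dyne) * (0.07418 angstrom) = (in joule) 1.312e-18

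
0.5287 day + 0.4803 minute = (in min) 761.8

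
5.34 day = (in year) 0.01463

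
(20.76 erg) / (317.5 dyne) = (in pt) 1.853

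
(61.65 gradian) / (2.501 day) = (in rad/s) 4.482e-06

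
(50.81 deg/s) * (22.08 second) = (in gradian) 1247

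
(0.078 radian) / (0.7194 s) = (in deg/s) 6.212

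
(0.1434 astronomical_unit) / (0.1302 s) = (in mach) 4.839e+08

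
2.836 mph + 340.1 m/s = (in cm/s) 3.414e+04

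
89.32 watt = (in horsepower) 0.1198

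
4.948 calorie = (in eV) 1.292e+20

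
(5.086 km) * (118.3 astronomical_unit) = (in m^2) 9.001e+16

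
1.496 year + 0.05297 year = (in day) 565.4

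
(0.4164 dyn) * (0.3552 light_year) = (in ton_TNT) 3.344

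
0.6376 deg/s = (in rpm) 0.1063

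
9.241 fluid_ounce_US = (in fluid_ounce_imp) 9.618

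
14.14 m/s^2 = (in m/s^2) 14.14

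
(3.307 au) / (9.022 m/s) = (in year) 1739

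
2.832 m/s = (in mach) 0.008317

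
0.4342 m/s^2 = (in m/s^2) 0.4342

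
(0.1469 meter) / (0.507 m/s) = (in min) 0.004829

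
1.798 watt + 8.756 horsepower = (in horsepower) 8.758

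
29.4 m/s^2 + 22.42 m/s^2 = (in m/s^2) 51.82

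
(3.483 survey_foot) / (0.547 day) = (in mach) 6.597e-08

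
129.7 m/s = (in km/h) 466.9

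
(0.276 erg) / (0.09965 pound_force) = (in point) 0.0001765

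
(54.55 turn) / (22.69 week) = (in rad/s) 2.498e-05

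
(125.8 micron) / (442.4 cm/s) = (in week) 4.702e-11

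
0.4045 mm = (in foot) 0.001327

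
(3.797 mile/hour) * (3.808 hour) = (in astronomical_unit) 1.555e-07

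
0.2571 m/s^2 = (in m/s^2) 0.2571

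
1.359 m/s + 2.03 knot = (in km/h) 8.652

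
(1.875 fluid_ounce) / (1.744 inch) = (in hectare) 1.252e-07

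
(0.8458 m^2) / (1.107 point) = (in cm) 2.166e+05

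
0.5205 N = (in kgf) 0.05308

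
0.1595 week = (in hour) 26.8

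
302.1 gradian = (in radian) 4.745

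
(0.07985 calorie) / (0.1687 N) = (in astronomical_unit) 1.324e-11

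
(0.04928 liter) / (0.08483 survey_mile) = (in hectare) 3.61e-11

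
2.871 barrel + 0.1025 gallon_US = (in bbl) 2.873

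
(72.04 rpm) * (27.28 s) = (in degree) 1.179e+04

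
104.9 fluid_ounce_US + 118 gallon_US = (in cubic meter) 0.4498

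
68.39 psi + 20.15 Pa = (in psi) 68.39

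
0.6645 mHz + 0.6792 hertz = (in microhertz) 6.799e+05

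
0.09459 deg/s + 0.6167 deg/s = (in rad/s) 0.01241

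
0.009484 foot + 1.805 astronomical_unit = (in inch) 1.063e+13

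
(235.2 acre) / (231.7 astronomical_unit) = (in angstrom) 274.6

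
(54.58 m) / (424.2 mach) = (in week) 6.248e-10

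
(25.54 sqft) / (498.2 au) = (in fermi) 31.84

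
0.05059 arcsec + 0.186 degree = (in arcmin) 11.16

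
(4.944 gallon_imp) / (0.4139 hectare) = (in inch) 0.0002138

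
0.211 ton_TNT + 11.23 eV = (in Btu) 8.368e+05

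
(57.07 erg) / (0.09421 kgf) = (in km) 6.177e-09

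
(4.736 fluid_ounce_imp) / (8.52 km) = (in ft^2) 1.7e-07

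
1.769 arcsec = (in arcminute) 0.02948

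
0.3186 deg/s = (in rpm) 0.0531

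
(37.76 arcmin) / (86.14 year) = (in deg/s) 2.317e-10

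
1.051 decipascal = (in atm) 1.037e-06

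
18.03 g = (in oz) 0.636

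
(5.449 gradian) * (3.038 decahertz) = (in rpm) 24.83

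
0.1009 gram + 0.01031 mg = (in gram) 0.1009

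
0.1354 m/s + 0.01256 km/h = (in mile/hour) 0.3107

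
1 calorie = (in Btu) 0.003966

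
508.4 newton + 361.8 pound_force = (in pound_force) 476.1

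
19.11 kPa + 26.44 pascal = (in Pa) 1.914e+04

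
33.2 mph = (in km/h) 53.43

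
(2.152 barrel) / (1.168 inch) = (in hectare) 0.001153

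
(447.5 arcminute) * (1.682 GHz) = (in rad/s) 2.19e+08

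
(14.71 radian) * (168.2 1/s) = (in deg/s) 1.418e+05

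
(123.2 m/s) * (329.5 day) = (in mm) 3.507e+12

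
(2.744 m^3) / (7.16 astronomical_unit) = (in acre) 6.33e-16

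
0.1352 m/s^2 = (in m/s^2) 0.1352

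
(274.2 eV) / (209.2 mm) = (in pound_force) 4.721e-17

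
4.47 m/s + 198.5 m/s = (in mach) 0.5961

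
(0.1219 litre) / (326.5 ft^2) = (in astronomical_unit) 2.686e-17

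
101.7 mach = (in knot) 6.731e+04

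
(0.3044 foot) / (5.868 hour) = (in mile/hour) 9.825e-06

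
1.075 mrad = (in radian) 0.001075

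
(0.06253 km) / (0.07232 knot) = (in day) 0.01945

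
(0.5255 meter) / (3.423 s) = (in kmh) 0.5527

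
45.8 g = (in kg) 0.0458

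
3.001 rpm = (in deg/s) 18.01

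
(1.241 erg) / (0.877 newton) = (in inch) 5.571e-06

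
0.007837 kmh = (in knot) 0.004232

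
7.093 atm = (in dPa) 7.187e+06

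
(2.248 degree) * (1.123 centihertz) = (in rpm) 0.004208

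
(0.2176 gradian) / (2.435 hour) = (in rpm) 3.723e-06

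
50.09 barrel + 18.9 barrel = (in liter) 1.097e+04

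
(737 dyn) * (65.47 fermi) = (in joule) 4.825e-16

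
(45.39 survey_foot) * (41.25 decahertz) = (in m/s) 5707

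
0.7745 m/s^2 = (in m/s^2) 0.7745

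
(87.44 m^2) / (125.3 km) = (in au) 4.665e-15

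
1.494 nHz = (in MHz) 1.494e-15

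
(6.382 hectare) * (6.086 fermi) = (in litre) 3.884e-07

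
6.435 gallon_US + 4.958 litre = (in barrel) 0.1844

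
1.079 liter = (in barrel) 0.006787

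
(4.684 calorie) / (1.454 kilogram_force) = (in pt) 3896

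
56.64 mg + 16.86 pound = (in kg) 7.648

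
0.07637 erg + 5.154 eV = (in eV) 4.767e+10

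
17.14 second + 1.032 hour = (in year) 0.0001184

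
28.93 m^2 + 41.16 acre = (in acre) 41.17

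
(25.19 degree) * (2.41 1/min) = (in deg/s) 1.012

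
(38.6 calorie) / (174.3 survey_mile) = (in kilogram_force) 5.871e-05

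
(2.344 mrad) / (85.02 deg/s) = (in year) 5.009e-11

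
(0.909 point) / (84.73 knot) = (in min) 1.226e-07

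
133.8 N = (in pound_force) 30.08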